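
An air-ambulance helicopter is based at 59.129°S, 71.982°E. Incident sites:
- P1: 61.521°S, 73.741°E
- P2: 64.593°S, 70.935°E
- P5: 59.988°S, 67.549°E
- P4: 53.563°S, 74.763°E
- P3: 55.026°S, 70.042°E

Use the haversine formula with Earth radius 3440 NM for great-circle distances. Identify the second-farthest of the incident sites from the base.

P2

Distances from the base (59.129°S, 71.982°E):
P4: 346.7 NM
P2: 329.4 NM
P3: 254.3 NM
P1: 152.8 NM
P5: 144.3 NM
The second-farthest is P2 at 329.4 NM.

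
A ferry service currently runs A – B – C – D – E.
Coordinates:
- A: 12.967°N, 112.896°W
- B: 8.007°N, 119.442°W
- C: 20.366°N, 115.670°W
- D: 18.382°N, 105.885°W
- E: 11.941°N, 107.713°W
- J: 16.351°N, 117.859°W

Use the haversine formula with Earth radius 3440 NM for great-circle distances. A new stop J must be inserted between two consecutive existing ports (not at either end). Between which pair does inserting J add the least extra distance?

Added distance for inserting J between each consecutive pair:
A–B: 374.4 NM
B–C: 7.2 NM
C–D: 401.4 NM
D–E: 942.9 NM
Smallest added distance is 7.2 NM, inserting between B and C.

between B and C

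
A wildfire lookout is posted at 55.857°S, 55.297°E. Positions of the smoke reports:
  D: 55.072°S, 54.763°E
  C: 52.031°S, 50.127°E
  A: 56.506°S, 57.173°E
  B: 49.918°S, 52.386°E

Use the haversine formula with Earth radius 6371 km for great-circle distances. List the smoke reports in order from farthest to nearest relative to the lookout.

B, C, A, D

Distance from the lookout at 55.857°S, 55.297°E to each:
B 49.918°S, 52.386°E: 688.5 km
C 52.031°S, 50.127°E: 543.3 km
A 56.506°S, 57.173°E: 136.7 km
D 55.072°S, 54.763°E: 93.6 km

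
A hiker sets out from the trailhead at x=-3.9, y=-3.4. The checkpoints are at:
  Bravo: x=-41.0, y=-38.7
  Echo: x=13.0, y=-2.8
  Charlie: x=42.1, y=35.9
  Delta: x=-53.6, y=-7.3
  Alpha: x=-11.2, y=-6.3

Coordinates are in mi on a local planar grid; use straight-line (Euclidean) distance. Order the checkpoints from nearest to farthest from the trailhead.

Alpha, Echo, Delta, Bravo, Charlie

Computing each straight-line distance from x=-3.9, y=-3.4:
Alpha x=-11.2, y=-6.3: 7.9 mi
Echo x=13.0, y=-2.8: 16.9 mi
Delta x=-53.6, y=-7.3: 49.9 mi
Bravo x=-41.0, y=-38.7: 51.2 mi
Charlie x=42.1, y=35.9: 60.5 mi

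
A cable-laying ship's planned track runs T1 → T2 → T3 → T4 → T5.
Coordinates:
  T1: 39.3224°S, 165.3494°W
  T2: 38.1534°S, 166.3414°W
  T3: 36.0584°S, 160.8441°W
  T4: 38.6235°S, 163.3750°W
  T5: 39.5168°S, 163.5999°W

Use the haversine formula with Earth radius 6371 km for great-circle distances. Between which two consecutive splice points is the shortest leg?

Leg distances:
T1→T2: 155.9 km
T2→T3: 540.2 km
T3→T4: 362.5 km
T4→T5: 101.2 km
The shortest leg is T4–T5 at 101.2 km.

T4–T5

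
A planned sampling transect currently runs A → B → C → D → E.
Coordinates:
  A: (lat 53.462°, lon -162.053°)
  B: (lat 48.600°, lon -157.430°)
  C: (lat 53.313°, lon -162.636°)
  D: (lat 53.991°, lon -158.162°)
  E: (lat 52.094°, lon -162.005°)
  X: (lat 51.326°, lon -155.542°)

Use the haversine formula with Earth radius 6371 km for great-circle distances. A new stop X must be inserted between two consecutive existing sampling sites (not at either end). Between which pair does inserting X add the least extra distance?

between A and B

Added distance for inserting X between each consecutive pair:
A–B: 203.5 km
B–C: 223.8 km
C–D: 570.8 km
D–E: 465.9 km
Smallest added distance is 203.5 km, inserting between A and B.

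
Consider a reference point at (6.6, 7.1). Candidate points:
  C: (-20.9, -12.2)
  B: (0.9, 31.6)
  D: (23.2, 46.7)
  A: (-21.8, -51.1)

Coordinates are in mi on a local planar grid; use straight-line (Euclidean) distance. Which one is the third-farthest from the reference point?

C

Distance to each, sorted:
A: 64.8 mi
D: 42.9 mi
C: 33.6 mi
B: 25.2 mi
The third-farthest is C at 33.6 mi.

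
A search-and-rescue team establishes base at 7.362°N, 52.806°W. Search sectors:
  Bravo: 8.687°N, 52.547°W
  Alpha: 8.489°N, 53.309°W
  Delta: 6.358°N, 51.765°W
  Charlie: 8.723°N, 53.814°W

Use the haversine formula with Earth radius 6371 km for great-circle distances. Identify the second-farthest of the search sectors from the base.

Delta

Distance to each, sorted:
Charlie: 187.7 km
Delta: 160.2 km
Bravo: 150.1 km
Alpha: 137.0 km
The second-farthest is Delta at 160.2 km.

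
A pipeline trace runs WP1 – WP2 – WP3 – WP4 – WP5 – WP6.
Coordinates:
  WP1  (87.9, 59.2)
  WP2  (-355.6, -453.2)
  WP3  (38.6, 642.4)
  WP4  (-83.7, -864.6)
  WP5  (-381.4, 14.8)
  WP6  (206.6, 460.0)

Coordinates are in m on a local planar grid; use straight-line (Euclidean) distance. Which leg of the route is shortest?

Leg distances:
WP1→WP2: 677.7 m
WP2→WP3: 1164.4 m
WP3→WP4: 1512.0 m
WP4→WP5: 928.4 m
WP5→WP6: 737.5 m
The shortest leg is WP1–WP2 at 677.7 m.

WP1–WP2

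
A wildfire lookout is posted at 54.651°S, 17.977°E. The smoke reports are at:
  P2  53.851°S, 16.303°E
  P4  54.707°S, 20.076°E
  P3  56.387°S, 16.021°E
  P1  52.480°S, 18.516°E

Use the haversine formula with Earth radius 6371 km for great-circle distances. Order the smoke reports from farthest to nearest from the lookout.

P1, P3, P2, P4

Distance from the lookout at 54.651°S, 17.977°E to each:
P1 52.480°S, 18.516°E: 244.0 km
P3 56.387°S, 16.021°E: 228.9 km
P2 53.851°S, 16.303°E: 140.5 km
P4 54.707°S, 20.076°E: 135.1 km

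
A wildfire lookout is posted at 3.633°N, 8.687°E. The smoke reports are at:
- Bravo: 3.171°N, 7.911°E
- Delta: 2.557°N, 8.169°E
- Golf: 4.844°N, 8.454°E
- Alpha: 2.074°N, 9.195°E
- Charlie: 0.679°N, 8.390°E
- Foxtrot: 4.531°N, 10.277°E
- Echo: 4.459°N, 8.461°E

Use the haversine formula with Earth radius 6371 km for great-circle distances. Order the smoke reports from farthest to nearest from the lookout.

Computing each great-circle distance from 3.633°N, 8.687°E:
Charlie 0.679°N, 8.390°E: 330.1 km
Foxtrot 4.531°N, 10.277°E: 202.7 km
Alpha 2.074°N, 9.195°E: 182.3 km
Golf 4.844°N, 8.454°E: 137.1 km
Delta 2.557°N, 8.169°E: 132.8 km
Bravo 3.171°N, 7.911°E: 100.3 km
Echo 4.459°N, 8.461°E: 95.2 km

Charlie, Foxtrot, Alpha, Golf, Delta, Bravo, Echo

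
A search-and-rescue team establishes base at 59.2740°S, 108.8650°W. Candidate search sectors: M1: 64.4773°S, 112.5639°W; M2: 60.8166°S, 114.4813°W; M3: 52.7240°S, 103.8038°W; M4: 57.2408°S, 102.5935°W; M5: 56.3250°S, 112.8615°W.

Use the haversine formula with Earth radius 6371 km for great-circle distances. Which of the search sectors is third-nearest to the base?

M4

Distance to each, sorted:
M2: 355.7 km
M5: 404.3 km
M4: 430.7 km
M1: 609.9 km
M3: 792.9 km
The third-nearest is M4 at 430.7 km.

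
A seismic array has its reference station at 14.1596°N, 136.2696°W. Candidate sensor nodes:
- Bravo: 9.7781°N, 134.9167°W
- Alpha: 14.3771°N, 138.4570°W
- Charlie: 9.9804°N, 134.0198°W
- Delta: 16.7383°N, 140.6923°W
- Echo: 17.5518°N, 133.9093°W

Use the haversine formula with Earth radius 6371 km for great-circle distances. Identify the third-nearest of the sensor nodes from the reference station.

Distances from the reference station (14.1596°N, 136.2696°W):
Alpha: 237.0 km
Echo: 453.9 km
Bravo: 508.9 km
Charlie: 525.1 km
Delta: 553.9 km
The third-nearest is Bravo at 508.9 km.

Bravo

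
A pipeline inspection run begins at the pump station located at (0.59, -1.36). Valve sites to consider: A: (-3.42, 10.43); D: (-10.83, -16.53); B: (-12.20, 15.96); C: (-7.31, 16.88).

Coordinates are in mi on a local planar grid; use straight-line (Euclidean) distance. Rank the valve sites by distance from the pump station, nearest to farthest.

Computing each straight-line distance from (0.59, -1.36):
A (-3.42, 10.43): 12.5 mi
D (-10.83, -16.53): 19.0 mi
C (-7.31, 16.88): 19.9 mi
B (-12.20, 15.96): 21.5 mi

A, D, C, B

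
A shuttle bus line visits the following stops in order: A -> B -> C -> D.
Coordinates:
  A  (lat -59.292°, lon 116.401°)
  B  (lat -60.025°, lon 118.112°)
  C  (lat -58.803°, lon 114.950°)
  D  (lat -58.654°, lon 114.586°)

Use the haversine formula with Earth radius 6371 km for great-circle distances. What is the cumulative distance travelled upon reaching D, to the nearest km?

Leg distances:
A→B: 126.0 km  (cumulative 126.0 km)
B→C: 224.6 km  (cumulative 350.6 km)
C→D: 26.8 km  (cumulative 377.4 km)
Cumulative distance at D ≈ 377 km.

377 km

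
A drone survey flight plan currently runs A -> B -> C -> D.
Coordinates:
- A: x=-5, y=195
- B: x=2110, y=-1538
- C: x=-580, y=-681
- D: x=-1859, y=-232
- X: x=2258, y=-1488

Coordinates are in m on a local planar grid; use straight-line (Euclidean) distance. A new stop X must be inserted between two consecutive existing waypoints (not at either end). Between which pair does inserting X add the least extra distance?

Added distance for inserting X between each consecutive pair:
A–B: 242.1 m
B–C: 283.5 m
C–D: 5899.3 m
Smallest added distance is 242.1 m, inserting between A and B.

between A and B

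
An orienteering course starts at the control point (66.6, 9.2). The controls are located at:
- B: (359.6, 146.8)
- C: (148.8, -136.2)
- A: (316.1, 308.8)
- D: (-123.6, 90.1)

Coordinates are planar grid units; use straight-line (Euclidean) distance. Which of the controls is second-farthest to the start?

Distances from the start ((66.6, 9.2)):
A: 389.9
B: 323.7
D: 206.7
C: 167.0
The second-farthest is B at 323.7.

B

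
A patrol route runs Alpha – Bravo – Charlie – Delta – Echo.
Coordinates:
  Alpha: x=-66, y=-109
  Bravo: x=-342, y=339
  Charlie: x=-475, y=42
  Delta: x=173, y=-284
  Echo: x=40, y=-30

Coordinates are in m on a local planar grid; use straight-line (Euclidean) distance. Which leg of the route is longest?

Leg distances:
Alpha→Bravo: 526.2 m
Bravo→Charlie: 325.4 m
Charlie→Delta: 725.4 m
Delta→Echo: 286.7 m
The longest leg is Charlie–Delta at 725.4 m.

Charlie–Delta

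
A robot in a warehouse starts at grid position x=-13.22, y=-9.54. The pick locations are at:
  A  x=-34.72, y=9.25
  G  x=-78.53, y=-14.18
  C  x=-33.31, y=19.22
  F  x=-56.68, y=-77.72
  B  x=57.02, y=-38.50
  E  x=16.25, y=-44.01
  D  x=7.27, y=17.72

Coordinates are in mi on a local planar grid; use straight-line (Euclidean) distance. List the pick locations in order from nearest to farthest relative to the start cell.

Computing each straight-line distance from x=-13.22, y=-9.54:
A x=-34.72, y=9.25: 28.6 mi
D x=7.27, y=17.72: 34.1 mi
C x=-33.31, y=19.22: 35.1 mi
E x=16.25, y=-44.01: 45.4 mi
G x=-78.53, y=-14.18: 65.5 mi
B x=57.02, y=-38.50: 76.0 mi
F x=-56.68, y=-77.72: 80.9 mi

A, D, C, E, G, B, F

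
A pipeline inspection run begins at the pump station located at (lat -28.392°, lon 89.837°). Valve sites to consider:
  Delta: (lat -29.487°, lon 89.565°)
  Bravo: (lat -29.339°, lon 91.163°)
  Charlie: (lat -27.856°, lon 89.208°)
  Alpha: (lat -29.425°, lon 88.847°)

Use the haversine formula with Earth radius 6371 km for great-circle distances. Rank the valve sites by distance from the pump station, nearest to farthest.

Computing each great-circle distance from (lat -28.392°, lon 89.837°):
Charlie (lat -27.856°, lon 89.208°): 85.8 km
Delta (lat -29.487°, lon 89.565°): 124.6 km
Alpha (lat -29.425°, lon 88.847°): 149.9 km
Bravo (lat -29.339°, lon 91.163°): 166.6 km

Charlie, Delta, Alpha, Bravo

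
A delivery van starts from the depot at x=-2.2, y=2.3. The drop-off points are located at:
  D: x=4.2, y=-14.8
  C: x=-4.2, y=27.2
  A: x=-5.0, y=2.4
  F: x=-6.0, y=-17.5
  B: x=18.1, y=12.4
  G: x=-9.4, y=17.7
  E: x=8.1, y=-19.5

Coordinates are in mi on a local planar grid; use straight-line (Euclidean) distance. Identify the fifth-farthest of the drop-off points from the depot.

D

Distance to each, sorted:
C: 25.0 mi
E: 24.1 mi
B: 22.7 mi
F: 20.2 mi
D: 18.3 mi
G: 17.0 mi
A: 2.8 mi
The fifth-farthest is D at 18.3 mi.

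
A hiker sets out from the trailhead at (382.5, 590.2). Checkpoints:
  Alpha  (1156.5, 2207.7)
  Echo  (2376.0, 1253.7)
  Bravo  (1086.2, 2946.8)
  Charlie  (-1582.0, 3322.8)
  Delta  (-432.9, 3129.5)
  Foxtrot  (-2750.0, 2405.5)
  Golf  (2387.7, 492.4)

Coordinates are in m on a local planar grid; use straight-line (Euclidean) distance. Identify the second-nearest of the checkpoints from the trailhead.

Distance to each, sorted:
Alpha: 1793.1 m
Golf: 2007.6 m
Echo: 2101.0 m
Bravo: 2459.4 m
Delta: 2667.0 m
Charlie: 3365.5 m
Foxtrot: 3620.5 m
The second-nearest is Golf at 2007.6 m.

Golf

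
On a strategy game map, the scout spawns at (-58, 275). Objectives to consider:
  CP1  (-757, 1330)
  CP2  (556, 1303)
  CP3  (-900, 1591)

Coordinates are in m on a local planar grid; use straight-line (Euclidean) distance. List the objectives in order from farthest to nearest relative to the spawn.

CP3, CP1, CP2

Distance from the spawn at (-58, 275) to each:
CP3 (-900, 1591): 1562.3 m
CP1 (-757, 1330): 1265.6 m
CP2 (556, 1303): 1197.4 m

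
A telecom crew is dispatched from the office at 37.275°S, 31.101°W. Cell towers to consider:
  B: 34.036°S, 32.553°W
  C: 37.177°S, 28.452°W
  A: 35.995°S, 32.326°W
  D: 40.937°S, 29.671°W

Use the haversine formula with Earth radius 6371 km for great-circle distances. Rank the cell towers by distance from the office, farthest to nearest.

D, B, C, A

Distance from the office at 37.275°S, 31.101°W to each:
D 40.937°S, 29.671°W: 425.5 km
B 34.036°S, 32.553°W: 383.3 km
C 37.177°S, 28.452°W: 234.8 km
A 35.995°S, 32.326°W: 179.5 km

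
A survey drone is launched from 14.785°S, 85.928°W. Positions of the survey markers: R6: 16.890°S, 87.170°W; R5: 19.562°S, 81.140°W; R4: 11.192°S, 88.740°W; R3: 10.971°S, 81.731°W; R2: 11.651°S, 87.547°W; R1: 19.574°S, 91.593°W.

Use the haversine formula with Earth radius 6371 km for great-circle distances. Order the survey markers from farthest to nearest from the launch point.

R1, R5, R3, R4, R2, R6

Computing each great-circle distance from 14.785°S, 85.928°W:
R1 19.574°S, 91.593°W: 803.4 km
R5 19.562°S, 81.140°W: 735.3 km
R3 10.971°S, 81.731°W: 621.9 km
R4 11.192°S, 88.740°W: 502.4 km
R2 11.651°S, 87.547°W: 390.1 km
R6 16.890°S, 87.170°W: 269.1 km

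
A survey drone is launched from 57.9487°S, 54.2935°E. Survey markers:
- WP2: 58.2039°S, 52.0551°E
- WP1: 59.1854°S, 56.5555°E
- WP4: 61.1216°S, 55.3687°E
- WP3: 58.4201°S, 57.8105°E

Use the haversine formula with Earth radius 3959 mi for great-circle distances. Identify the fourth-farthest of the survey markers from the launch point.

Distance to each, sorted:
WP4: 222.4 mi
WP3: 132.2 mi
WP1: 118.1 mi
WP2: 83.7 mi
The fourth-farthest is WP2 at 83.7 mi.

WP2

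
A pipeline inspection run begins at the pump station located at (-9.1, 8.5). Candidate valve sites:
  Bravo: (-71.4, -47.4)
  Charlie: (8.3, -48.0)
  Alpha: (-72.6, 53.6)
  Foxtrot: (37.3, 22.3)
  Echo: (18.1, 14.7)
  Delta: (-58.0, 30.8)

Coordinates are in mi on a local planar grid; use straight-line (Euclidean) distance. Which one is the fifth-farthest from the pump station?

Foxtrot

Distances from the pump station ((-9.1, 8.5)):
Bravo: 83.7 mi
Alpha: 77.9 mi
Charlie: 59.1 mi
Delta: 53.7 mi
Foxtrot: 48.4 mi
Echo: 27.9 mi
The fifth-farthest is Foxtrot at 48.4 mi.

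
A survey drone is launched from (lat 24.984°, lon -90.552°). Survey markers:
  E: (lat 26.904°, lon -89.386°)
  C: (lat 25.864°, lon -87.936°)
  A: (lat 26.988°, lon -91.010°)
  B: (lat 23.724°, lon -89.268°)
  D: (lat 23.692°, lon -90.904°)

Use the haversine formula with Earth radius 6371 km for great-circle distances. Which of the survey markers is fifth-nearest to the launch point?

Distances from the launch point ((lat 24.984°, lon -90.552°)):
D: 148.0 km
B: 191.2 km
A: 227.5 km
E: 243.2 km
C: 280.3 km
The fifth-nearest is C at 280.3 km.

C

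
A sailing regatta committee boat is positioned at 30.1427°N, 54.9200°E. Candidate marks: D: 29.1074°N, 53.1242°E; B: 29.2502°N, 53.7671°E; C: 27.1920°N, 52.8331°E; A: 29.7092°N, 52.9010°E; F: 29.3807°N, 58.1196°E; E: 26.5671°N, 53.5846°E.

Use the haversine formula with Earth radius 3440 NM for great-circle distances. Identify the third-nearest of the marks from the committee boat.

D

Distances from the committee boat (30.1427°N, 54.9200°E):
B: 80.5 NM
A: 108.2 NM
D: 112.5 NM
F: 172.9 NM
C: 208.5 NM
E: 226.0 NM
The third-nearest is D at 112.5 NM.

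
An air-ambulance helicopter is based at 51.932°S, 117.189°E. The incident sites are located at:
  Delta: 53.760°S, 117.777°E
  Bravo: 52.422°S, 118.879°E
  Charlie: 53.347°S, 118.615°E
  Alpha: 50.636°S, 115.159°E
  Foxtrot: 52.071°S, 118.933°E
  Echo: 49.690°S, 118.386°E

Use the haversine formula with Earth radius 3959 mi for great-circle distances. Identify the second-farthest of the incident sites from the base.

Distances from the base (51.932°S, 117.189°E):
Echo: 163.5 mi
Delta: 128.7 mi
Alpha: 125.4 mi
Charlie: 114.6 mi
Bravo: 79.2 mi
Foxtrot: 74.8 mi
The second-farthest is Delta at 128.7 mi.

Delta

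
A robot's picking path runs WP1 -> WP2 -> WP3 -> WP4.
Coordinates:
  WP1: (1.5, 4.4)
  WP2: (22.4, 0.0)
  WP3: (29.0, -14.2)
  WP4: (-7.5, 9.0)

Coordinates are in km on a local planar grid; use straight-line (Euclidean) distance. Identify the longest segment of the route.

WP3–WP4

Leg distances:
WP1→WP2: 21.4 km
WP2→WP3: 15.7 km
WP3→WP4: 43.2 km
The longest leg is WP3–WP4 at 43.2 km.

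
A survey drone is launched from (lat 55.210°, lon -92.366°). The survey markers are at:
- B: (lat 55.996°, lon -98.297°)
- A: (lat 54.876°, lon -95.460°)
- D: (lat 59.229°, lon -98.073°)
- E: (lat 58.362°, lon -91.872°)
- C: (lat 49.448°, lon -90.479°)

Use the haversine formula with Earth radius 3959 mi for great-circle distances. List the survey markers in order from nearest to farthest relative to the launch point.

Computing each great-circle distance from (lat 55.210°, lon -92.366°):
A (lat 54.876°, lon -95.460°): 124.6 mi
E (lat 58.362°, lon -91.872°): 218.6 mi
B (lat 55.996°, lon -98.297°): 237.7 mi
D (lat 59.229°, lon -98.073°): 350.0 mi
C (lat 49.448°, lon -90.479°): 406.0 mi

A, E, B, D, C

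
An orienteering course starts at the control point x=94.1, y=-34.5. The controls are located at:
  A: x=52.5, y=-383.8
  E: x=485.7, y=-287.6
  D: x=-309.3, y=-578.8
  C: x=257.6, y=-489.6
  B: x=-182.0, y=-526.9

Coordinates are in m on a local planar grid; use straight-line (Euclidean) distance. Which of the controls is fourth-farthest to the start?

Distance to each, sorted:
D: 677.5 m
B: 564.5 m
C: 483.6 m
E: 466.3 m
A: 351.8 m
The fourth-farthest is E at 466.3 m.

E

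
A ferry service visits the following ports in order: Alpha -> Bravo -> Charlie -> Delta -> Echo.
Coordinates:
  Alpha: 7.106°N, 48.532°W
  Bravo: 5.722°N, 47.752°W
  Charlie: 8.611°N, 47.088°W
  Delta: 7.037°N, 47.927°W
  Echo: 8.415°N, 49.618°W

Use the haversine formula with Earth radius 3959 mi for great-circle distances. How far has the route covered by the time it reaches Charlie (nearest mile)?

Leg distances:
Alpha→Bravo: 109.6 mi  (cumulative 109.6 mi)
Bravo→Charlie: 204.7 mi  (cumulative 314.4 mi)
Cumulative distance at Charlie ≈ 314 mi.

314 mi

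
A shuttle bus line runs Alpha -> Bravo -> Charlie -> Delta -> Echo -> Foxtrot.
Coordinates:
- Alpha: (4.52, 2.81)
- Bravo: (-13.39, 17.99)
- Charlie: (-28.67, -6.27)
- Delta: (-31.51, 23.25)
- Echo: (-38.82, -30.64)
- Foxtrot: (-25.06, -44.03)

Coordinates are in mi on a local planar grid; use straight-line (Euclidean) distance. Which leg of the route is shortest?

Leg distances:
Alpha→Bravo: 23.5 mi
Bravo→Charlie: 28.7 mi
Charlie→Delta: 29.7 mi
Delta→Echo: 54.4 mi
Echo→Foxtrot: 19.2 mi
The shortest leg is Echo–Foxtrot at 19.2 mi.

Echo–Foxtrot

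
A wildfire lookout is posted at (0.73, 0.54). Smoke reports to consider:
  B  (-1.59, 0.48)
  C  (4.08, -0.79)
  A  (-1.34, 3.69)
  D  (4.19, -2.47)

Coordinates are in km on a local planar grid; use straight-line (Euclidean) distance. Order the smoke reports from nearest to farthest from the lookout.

Distances from the lookout:
B (-1.59, 0.48): 2.3 km
C (4.08, -0.79): 3.6 km
A (-1.34, 3.69): 3.8 km
D (4.19, -2.47): 4.6 km

B, C, A, D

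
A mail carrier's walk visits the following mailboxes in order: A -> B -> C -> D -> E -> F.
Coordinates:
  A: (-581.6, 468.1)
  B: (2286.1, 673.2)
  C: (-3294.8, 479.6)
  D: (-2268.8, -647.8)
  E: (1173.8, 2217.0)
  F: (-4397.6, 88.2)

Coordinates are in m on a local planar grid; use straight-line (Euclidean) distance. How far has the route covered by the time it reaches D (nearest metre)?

Leg distances:
A→B: 2875.0 m  (cumulative 2875.0 m)
B→C: 5584.3 m  (cumulative 8459.3 m)
C→D: 1524.4 m  (cumulative 9983.7 m)
Cumulative distance at D ≈ 9984 m.

9984 m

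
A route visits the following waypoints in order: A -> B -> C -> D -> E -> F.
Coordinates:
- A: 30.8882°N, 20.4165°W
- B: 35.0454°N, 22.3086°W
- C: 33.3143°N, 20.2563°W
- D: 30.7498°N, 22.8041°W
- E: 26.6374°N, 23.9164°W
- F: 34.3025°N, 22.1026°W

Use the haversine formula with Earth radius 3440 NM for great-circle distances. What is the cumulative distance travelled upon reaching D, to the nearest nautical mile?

614 NM

Leg distances:
A→B: 267.2 NM  (cumulative 267.2 NM)
B→C: 145.6 NM  (cumulative 412.7 NM)
C→D: 201.3 NM  (cumulative 614.0 NM)
Cumulative distance at D ≈ 614 NM.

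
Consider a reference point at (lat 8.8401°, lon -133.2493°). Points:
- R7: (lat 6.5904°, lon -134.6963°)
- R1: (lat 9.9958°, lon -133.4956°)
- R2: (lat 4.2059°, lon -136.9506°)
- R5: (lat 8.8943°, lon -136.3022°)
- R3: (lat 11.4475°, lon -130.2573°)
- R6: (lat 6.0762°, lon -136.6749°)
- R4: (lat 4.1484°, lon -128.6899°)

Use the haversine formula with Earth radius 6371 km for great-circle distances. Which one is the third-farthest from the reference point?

Distance to each, sorted:
R4: 725.1 km
R2: 657.8 km
R6: 486.9 km
R3: 437.4 km
R5: 335.5 km
R7: 296.6 km
R1: 131.3 km
The third-farthest is R6 at 486.9 km.

R6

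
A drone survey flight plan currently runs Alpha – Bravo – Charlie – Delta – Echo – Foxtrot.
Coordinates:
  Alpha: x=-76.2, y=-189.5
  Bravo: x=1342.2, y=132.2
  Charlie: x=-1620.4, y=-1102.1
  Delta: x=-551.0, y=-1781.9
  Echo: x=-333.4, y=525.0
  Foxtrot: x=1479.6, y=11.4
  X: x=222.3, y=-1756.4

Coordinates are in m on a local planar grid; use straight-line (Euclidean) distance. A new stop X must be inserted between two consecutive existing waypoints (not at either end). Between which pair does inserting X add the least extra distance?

Added distance for inserting X between each consecutive pair:
Alpha–Bravo: 2336.3 m
Bravo–Charlie: 941.7 m
Charlie–Delta: 1462.0 m
Delta–Echo: 804.7 m
Echo–Foxtrot: 2633.1 m
Smallest added distance is 804.7 m, inserting between Delta and Echo.

between Delta and Echo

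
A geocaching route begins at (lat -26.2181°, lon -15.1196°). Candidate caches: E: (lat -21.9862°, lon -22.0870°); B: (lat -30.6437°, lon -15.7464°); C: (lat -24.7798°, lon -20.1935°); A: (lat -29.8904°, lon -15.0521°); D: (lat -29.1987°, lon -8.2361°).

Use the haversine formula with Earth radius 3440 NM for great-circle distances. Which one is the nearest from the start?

Distances from the start ((lat -26.2181°, lon -15.1196°)):
A: 220.5 NM
B: 267.8 NM
C: 288.2 NM
D: 407.2 NM
E: 458.5 NM
The nearest is A at 220.5 NM.

A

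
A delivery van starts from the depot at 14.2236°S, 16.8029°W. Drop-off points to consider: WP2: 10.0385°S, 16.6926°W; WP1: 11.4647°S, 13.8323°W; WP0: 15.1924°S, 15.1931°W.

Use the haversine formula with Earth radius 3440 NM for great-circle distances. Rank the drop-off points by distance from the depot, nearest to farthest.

WP0, WP1, WP2

Computing each great-circle distance from 14.2236°S, 16.8029°W:
WP0 15.1924°S, 15.1931°W: 110.1 NM
WP1 11.4647°S, 13.8323°W: 240.1 NM
WP2 10.0385°S, 16.6926°W: 251.4 NM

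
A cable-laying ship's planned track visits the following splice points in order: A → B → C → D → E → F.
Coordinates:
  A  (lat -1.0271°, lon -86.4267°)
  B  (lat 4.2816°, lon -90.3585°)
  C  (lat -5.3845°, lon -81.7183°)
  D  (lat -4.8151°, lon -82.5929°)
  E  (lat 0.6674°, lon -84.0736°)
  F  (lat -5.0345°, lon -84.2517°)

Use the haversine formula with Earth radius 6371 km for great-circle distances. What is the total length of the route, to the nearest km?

3557 km

Leg distances:
A→B: 734.4 km  (cumulative 734.4 km)
B→C: 1440.8 km  (cumulative 2175.2 km)
C→D: 115.7 km  (cumulative 2290.9 km)
D→E: 631.4 km  (cumulative 2922.4 km)
E→F: 634.3 km  (cumulative 3556.7 km)
Total route length ≈ 3557 km.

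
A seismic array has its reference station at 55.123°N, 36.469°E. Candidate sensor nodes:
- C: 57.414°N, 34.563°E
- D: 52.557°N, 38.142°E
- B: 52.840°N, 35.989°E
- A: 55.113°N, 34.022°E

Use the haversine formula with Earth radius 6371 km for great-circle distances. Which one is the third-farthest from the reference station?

Distance to each, sorted:
D: 305.7 km
C: 280.6 km
B: 255.8 km
A: 155.6 km
The third-farthest is B at 255.8 km.

B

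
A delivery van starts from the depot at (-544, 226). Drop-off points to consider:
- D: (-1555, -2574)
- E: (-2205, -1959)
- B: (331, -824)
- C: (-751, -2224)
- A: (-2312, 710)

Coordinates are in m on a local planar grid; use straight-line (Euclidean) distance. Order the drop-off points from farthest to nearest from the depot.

Distance from the depot at (-544, 226) to each:
D (-1555, -2574): 2976.9 m
E (-2205, -1959): 2744.7 m
C (-751, -2224): 2458.7 m
A (-2312, 710): 1833.1 m
B (331, -824): 1366.8 m

D, E, C, A, B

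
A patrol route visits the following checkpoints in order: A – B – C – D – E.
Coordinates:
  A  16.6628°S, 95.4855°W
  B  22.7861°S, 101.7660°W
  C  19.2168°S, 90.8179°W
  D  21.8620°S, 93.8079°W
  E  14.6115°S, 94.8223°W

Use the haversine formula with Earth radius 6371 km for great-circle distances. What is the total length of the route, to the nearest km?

Leg distances:
A→B: 946.1 km  (cumulative 946.1 km)
B→C: 1203.4 km  (cumulative 2149.5 km)
C→D: 428.3 km  (cumulative 2577.7 km)
D→E: 813.3 km  (cumulative 3391.0 km)
Total route length ≈ 3391 km.

3391 km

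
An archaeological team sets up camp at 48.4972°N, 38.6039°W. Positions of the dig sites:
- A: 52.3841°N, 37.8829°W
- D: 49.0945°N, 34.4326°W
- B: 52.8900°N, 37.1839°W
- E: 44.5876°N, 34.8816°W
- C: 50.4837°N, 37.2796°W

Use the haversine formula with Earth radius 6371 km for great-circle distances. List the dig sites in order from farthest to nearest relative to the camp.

E, B, A, D, C

Distance from the camp at 48.4972°N, 38.6039°W to each:
E 44.5876°N, 34.8816°W: 519.5 km
B 52.8900°N, 37.1839°W: 498.6 km
A 52.3841°N, 37.8829°W: 435.2 km
D 49.0945°N, 34.4326°W: 312.6 km
C 50.4837°N, 37.2796°W: 240.7 km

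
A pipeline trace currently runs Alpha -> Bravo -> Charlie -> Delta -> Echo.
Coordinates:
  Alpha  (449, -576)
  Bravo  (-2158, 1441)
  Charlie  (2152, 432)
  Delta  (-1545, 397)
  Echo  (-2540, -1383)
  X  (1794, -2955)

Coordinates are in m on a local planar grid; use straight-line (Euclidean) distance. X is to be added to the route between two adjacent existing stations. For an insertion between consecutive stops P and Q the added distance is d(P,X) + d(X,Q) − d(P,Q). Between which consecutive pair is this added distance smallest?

between Charlie and Delta

Added distance for inserting X between each consecutive pair:
Alpha–Bravo: 5348.0 m
Bravo–Charlie: 4890.6 m
Charlie–Delta: 4440.0 m
Delta–Echo: 7302.3 m
Smallest added distance is 4440.0 m, inserting between Charlie and Delta.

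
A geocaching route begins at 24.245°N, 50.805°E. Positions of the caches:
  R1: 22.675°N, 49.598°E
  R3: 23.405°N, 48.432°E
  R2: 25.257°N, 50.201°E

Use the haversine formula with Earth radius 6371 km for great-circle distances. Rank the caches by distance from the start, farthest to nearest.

R3, R1, R2

Distance from the start at 24.245°N, 50.805°E to each:
R3 23.405°N, 48.432°E: 258.8 km
R1 22.675°N, 49.598°E: 213.6 km
R2 25.257°N, 50.201°E: 128.0 km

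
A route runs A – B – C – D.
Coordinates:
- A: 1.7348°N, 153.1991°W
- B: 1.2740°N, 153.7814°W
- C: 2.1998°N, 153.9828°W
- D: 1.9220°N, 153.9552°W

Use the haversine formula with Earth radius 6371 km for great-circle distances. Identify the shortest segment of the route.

Leg distances:
A→B: 82.6 km
B→C: 105.3 km
C→D: 31.0 km
The shortest leg is C–D at 31.0 km.

C–D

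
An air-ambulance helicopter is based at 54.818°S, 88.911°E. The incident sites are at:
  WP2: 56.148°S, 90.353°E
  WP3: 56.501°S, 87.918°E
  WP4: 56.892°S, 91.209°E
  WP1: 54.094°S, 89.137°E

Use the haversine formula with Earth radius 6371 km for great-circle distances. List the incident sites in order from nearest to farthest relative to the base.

Distances from the base:
WP1 54.094°S, 89.137°E: 81.8 km
WP2 56.148°S, 90.353°E: 173.6 km
WP3 56.501°S, 87.918°E: 197.2 km
WP4 56.892°S, 91.209°E: 271.5 km

WP1, WP2, WP3, WP4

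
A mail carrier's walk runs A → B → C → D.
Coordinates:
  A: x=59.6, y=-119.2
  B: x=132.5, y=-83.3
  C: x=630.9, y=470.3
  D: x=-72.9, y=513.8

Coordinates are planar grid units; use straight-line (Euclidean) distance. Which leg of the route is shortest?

A–B

Leg distances:
A→B: 81.3
B→C: 744.9
C→D: 705.1
The shortest leg is A–B at 81.3.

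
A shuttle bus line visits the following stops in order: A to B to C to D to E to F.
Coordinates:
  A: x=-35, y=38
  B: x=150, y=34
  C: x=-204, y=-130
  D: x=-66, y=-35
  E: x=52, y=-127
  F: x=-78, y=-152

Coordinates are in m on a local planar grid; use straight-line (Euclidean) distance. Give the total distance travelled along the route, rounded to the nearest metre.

Leg distances:
A→B: 185.0 m  (cumulative 185.0 m)
B→C: 390.1 m  (cumulative 575.2 m)
C→D: 167.5 m  (cumulative 742.7 m)
D→E: 149.6 m  (cumulative 892.4 m)
E→F: 132.4 m  (cumulative 1024.7 m)
Total route length ≈ 1025 m.

1025 m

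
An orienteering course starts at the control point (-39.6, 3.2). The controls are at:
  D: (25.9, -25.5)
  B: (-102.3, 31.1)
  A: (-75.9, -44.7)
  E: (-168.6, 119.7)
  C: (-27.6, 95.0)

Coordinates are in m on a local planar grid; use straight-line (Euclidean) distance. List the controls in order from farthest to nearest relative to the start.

E, C, D, B, A

Computing each straight-line distance from (-39.6, 3.2):
E (-168.6, 119.7): 173.8 m
C (-27.6, 95.0): 92.6 m
D (25.9, -25.5): 71.5 m
B (-102.3, 31.1): 68.6 m
A (-75.9, -44.7): 60.1 m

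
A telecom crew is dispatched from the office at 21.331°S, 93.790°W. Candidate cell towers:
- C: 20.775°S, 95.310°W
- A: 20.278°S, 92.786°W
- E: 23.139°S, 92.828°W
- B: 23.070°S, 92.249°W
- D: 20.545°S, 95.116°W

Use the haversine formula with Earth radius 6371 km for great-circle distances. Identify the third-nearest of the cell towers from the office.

Distances from the office (21.331°S, 93.790°W):
A: 156.8 km
D: 163.1 km
C: 169.4 km
E: 224.1 km
B: 250.1 km
The third-nearest is C at 169.4 km.

C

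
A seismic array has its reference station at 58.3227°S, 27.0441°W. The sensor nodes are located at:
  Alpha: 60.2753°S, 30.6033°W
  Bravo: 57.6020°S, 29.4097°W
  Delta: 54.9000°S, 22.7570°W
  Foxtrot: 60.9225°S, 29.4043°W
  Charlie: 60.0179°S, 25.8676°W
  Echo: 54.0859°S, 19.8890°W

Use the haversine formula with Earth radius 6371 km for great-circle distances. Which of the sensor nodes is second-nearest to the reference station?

Charlie

Distance to each, sorted:
Bravo: 160.9 km
Charlie: 200.1 km
Alpha: 296.5 km
Foxtrot: 318.0 km
Delta: 462.0 km
Echo: 645.7 km
The second-nearest is Charlie at 200.1 km.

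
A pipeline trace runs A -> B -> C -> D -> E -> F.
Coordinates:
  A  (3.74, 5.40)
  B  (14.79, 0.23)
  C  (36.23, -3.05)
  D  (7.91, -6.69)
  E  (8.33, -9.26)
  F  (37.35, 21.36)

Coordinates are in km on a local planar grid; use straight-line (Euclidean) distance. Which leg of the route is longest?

E–F

Leg distances:
A→B: 12.2 km
B→C: 21.7 km
C→D: 28.6 km
D→E: 2.6 km
E→F: 42.2 km
The longest leg is E–F at 42.2 km.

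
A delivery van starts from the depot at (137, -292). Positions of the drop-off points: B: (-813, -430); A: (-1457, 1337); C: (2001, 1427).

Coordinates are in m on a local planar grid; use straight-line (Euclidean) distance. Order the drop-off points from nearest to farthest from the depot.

B, A, C

Computing each straight-line distance from (137, -292):
B (-813, -430): 960.0 m
A (-1457, 1337): 2279.1 m
C (2001, 1427): 2535.6 m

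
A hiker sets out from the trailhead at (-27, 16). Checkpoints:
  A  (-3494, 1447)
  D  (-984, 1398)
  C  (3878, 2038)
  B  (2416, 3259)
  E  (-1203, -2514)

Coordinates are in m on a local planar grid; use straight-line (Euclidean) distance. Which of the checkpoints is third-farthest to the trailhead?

A

Distance to each, sorted:
C: 4397.4 m
B: 4060.2 m
A: 3750.7 m
E: 2790.0 m
D: 1681.0 m
The third-farthest is A at 3750.7 m.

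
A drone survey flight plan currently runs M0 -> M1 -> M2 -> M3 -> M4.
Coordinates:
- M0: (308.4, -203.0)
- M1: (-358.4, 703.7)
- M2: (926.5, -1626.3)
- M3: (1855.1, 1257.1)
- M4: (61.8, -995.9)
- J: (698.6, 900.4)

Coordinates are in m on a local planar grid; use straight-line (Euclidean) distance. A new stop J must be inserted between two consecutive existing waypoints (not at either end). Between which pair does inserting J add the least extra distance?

between M3 and M4

Added distance for inserting J between each consecutive pair:
M0–M1: 1120.0 m
M1–M2: 951.3 m
M2–M3: 718.0 m
M3–M4: 331.1 m
Smallest added distance is 331.1 m, inserting between M3 and M4.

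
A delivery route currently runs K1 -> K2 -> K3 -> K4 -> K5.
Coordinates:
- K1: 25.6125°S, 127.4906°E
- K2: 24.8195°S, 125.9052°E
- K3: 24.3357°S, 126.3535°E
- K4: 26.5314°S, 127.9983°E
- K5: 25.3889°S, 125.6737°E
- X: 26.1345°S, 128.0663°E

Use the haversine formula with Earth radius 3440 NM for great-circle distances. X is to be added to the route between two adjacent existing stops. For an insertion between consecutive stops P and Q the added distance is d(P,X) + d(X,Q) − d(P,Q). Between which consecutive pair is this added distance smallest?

between K3 and K4

Added distance for inserting X between each consecutive pair:
K1–K2: 87.0 NM
K2–K3: 245.8 NM
K3–K4: 7.5 NM
K4–K5: 18.0 NM
Smallest added distance is 7.5 NM, inserting between K3 and K4.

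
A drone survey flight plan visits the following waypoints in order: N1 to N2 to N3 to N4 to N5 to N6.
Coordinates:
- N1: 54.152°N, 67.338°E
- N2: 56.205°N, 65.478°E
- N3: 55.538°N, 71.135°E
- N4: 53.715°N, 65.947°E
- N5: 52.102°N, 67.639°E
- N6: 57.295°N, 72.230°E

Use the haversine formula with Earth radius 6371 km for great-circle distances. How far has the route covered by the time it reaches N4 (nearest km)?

1008 km

Leg distances:
N1→N2: 257.0 km  (cumulative 257.0 km)
N2→N3: 360.5 km  (cumulative 617.5 km)
N3→N4: 390.5 km  (cumulative 1008.0 km)
Cumulative distance at N4 ≈ 1008 km.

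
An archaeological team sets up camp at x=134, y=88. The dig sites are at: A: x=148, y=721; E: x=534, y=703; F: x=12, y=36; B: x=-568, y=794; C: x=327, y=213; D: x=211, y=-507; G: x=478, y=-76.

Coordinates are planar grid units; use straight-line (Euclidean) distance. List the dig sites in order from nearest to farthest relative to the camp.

F, C, G, D, A, E, B

Computing each straight-line distance from x=134, y=88:
F x=12, y=36: 132.6
C x=327, y=213: 229.9
G x=478, y=-76: 381.1
D x=211, y=-507: 600.0
A x=148, y=721: 633.2
E x=534, y=703: 733.6
B x=-568, y=794: 995.6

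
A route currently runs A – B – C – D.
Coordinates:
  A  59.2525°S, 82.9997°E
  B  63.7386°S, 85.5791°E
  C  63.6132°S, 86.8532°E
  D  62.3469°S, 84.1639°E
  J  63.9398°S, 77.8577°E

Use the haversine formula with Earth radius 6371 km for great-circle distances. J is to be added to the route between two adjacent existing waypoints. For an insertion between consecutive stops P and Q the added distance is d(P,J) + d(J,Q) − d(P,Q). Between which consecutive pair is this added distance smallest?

Added distance for inserting J between each consecutive pair:
A–B: 449.3 km
B–C: 757.7 km
C–D: 610.2 km
Smallest added distance is 449.3 km, inserting between A and B.

between A and B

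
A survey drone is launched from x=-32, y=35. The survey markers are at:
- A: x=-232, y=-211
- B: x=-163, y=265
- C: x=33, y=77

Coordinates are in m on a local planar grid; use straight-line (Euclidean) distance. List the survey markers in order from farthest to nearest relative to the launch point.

A, B, C

Computing each straight-line distance from x=-32, y=35:
A x=-232, y=-211: 317.0 m
B x=-163, y=265: 264.7 m
C x=33, y=77: 77.4 m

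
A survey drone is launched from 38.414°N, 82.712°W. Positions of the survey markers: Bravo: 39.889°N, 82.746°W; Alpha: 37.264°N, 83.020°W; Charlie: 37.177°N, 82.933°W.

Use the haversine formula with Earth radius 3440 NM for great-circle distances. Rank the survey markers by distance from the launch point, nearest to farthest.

Alpha, Charlie, Bravo

Computing each great-circle distance from 38.414°N, 82.712°W:
Alpha 37.264°N, 83.020°W: 70.6 NM
Charlie 37.177°N, 82.933°W: 75.0 NM
Bravo 39.889°N, 82.746°W: 88.6 NM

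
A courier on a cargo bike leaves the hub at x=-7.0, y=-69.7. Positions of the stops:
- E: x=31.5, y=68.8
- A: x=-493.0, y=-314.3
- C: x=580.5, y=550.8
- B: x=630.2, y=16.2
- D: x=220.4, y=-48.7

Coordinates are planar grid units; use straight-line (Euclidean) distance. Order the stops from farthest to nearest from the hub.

C, B, A, D, E

Distance from the hub at x=-7.0, y=-69.7 to each:
C x=580.5, y=550.8: 854.5
B x=630.2, y=16.2: 643.0
A x=-493.0, y=-314.3: 544.1
D x=220.4, y=-48.7: 228.4
E x=31.5, y=68.8: 143.8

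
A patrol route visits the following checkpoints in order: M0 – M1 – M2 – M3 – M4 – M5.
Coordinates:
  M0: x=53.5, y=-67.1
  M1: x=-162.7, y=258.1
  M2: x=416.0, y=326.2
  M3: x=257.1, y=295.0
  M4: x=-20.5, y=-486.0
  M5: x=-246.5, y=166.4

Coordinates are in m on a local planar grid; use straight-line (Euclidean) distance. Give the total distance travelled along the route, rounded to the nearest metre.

Leg distances:
M0→M1: 390.5 m  (cumulative 390.5 m)
M1→M2: 582.7 m  (cumulative 973.2 m)
M2→M3: 161.9 m  (cumulative 1135.1 m)
M3→M4: 828.9 m  (cumulative 1964.0 m)
M4→M5: 690.4 m  (cumulative 2654.4 m)
Total route length ≈ 2654 m.

2654 m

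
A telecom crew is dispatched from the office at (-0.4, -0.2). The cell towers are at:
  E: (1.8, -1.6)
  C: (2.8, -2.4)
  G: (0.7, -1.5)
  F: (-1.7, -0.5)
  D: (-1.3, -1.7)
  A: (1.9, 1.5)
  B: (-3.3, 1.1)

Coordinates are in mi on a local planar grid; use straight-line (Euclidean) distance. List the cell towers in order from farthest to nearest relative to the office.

Distance from the office at (-0.4, -0.2) to each:
C (2.8, -2.4): 3.9 mi
B (-3.3, 1.1): 3.2 mi
A (1.9, 1.5): 2.9 mi
E (1.8, -1.6): 2.6 mi
D (-1.3, -1.7): 1.7 mi
G (0.7, -1.5): 1.7 mi
F (-1.7, -0.5): 1.3 mi

C, B, A, E, D, G, F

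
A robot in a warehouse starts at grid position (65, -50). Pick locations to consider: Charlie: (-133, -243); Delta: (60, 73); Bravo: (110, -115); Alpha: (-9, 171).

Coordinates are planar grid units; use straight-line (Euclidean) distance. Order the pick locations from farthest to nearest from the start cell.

Charlie, Alpha, Delta, Bravo

Distance from the start cell at (65, -50) to each:
Charlie (-133, -243): 276.5
Alpha (-9, 171): 233.1
Delta (60, 73): 123.1
Bravo (110, -115): 79.1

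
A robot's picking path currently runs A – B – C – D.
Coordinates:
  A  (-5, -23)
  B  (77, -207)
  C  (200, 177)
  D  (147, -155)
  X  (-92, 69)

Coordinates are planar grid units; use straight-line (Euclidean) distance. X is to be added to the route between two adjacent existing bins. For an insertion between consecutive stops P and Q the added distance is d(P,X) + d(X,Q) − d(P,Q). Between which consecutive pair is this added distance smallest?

Added distance for inserting X between each consecutive pair:
A–B: 248.8
B–C: 231.7
C–D: 302.7
Smallest added distance is 231.7, inserting between B and C.

between B and C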